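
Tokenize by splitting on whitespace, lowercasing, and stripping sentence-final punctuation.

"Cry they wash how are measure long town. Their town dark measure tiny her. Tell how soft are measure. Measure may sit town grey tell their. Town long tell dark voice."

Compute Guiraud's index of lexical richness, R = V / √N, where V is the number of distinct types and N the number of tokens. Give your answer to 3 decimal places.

N = 31, V = 18.
√N = 5.567764
R = 18 / 5.567764 = 3.233

3.233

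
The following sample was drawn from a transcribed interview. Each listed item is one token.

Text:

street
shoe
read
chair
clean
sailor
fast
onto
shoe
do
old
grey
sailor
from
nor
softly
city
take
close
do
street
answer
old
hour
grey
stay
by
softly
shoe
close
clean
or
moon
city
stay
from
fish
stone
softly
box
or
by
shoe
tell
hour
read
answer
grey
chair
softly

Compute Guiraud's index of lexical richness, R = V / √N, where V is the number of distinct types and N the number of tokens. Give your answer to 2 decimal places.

N = 50, V = 27.
√N = 7.071068
R = 27 / 7.071068 = 3.82

3.82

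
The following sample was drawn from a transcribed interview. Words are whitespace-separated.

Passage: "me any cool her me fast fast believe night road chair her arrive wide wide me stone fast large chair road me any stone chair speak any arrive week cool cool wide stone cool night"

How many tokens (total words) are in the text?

35

Tokens: me, any, cool, her, me, fast, fast, believe, night, road, chair, her, arrive, wide, wide, me, stone, fast, large, chair, road, me, any, stone, chair, speak, any, arrive, week, cool, cool, wide, stone, cool, night
N = 35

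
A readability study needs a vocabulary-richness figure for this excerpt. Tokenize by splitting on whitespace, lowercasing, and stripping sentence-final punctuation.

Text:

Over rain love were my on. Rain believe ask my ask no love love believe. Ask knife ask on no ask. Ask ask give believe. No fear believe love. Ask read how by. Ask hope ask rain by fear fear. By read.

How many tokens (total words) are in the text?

42

Tokens: over, rain, love, were, my, on, rain, believe, ask, my, ask, no, love, love, believe, ask, knife, ask, on, no, ask, ask, ask, give, believe, no, fear, believe, love, ask, read, how, by, ask, hope, ask, rain, by, fear, fear, by, read
N = 42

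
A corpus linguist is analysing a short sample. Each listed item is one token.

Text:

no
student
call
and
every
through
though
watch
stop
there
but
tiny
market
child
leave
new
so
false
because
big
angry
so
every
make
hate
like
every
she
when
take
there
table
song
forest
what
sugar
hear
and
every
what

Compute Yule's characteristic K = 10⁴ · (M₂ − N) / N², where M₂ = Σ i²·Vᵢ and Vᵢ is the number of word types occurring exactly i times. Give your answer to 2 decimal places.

Frequencies: every:4, and:2, there:2, so:2, what:2, no:1, student:1, call:1, through:1, though:1, watch:1, stop:1, but:1, tiny:1, market:1, child:1, leave:1, new:1, false:1, because:1, … (13 more, each freq 1)
N = 40. Frequency spectrum: V_1=28, V_2=4, V_4=1
M₂ = 1²·28 + 2²·4 + 4²·1 = 60
K = 10000 × (60 − 40) / 40² = 125.00

125.00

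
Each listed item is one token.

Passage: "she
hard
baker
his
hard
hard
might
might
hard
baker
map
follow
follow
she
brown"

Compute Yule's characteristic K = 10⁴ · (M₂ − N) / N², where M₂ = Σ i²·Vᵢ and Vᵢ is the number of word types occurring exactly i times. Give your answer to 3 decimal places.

888.889

Frequencies: hard:4, she:2, baker:2, might:2, follow:2, his:1, map:1, brown:1
N = 15. Frequency spectrum: V_1=3, V_2=4, V_4=1
M₂ = 1²·3 + 2²·4 + 4²·1 = 35
K = 10000 × (35 − 15) / 15² = 888.889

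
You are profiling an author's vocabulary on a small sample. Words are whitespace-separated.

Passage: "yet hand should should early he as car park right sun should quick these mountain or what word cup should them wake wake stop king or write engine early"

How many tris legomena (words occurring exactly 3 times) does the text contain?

0

Frequencies: should:4, early:2, or:2, wake:2, yet:1, hand:1, he:1, as:1, car:1, park:1, right:1, sun:1, quick:1, these:1, mountain:1, what:1, word:1, cup:1, them:1, stop:1, … (3 more, each freq 1)
Words with frequency 3: (none)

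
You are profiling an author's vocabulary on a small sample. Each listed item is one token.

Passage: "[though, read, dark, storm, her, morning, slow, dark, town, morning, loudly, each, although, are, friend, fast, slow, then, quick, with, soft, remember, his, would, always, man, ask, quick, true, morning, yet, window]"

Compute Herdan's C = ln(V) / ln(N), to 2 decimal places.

0.95

N = 32, V = 27.
ln(V) = 3.295837, ln(N) = 3.465736
C = 3.295837 / 3.465736 = 0.95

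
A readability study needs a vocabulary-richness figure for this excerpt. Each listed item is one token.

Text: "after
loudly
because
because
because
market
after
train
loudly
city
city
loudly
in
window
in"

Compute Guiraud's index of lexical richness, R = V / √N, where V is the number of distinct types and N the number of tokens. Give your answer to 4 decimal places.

2.0656

N = 15, V = 8.
√N = 3.872983
R = 8 / 3.872983 = 2.0656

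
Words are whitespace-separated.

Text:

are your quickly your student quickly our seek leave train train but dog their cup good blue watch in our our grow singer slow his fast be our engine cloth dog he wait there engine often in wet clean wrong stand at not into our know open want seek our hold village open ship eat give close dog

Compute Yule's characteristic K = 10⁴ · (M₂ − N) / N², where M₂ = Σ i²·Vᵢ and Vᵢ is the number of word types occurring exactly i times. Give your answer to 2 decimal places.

148.63

Frequencies: our:6, dog:3, your:2, quickly:2, seek:2, train:2, in:2, engine:2, open:2, are:1, student:1, leave:1, but:1, their:1, cup:1, good:1, blue:1, watch:1, grow:1, singer:1, … (24 more, each freq 1)
N = 58. Frequency spectrum: V_1=35, V_2=7, V_3=1, V_6=1
M₂ = 1²·35 + 2²·7 + 3²·1 + 6²·1 = 108
K = 10000 × (108 − 58) / 58² = 148.63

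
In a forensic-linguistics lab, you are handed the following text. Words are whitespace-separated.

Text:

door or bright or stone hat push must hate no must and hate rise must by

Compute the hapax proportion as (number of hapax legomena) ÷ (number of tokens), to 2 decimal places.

0.56

Frequencies: must:3, or:2, hate:2, door:1, bright:1, stone:1, hat:1, push:1, no:1, and:1, rise:1, by:1
Hapax count = 9; token count = 16.
Ratio = 9 / 16 = 0.56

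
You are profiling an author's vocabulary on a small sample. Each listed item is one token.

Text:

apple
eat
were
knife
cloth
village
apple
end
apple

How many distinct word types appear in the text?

7

Distinct types: {apple, cloth, eat, end, knife, village, were}
V = 7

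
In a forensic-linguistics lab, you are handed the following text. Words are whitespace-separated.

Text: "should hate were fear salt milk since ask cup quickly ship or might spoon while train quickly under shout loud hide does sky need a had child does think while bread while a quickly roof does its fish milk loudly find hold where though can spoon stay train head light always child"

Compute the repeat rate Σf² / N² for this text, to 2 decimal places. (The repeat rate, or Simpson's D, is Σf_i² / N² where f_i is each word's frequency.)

Frequencies: quickly:3, while:3, does:3, milk:2, spoon:2, train:2, a:2, child:2, should:1, hate:1, were:1, fear:1, salt:1, since:1, ask:1, cup:1, ship:1, or:1, might:1, under:1, … (21 more, each freq 1)
Σf² = 80; N² = 2704
Repeat rate = 80 / 2704 = 0.03

0.03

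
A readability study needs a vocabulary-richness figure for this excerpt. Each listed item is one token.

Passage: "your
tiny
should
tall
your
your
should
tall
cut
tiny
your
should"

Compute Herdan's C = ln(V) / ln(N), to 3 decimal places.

N = 12, V = 5.
ln(V) = 1.609438, ln(N) = 2.484907
C = 1.609438 / 2.484907 = 0.648

0.648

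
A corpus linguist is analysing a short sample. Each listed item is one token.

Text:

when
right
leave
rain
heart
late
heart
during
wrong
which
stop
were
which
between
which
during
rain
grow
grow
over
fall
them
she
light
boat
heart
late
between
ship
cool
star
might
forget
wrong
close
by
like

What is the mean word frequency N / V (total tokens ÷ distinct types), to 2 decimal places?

1.37

N = 37 tokens, V = 27 types.
Mean frequency = N / V = 37 / 27 = 1.37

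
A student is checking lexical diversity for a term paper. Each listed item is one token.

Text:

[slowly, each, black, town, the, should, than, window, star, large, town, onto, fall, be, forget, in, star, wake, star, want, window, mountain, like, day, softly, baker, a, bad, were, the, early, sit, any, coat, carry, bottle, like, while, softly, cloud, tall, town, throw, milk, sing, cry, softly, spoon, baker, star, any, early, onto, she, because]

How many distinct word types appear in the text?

Distinct types: {a, any, bad, baker, be, because, black, bottle, carry, cloud, coat, cry, day, each, early, fall, forget, in, large, like, milk, mountain, onto, she, should, sing, sit, slowly, softly, spoon, star, tall, than, the, throw, town, wake, want, were, while, window}
V = 41

41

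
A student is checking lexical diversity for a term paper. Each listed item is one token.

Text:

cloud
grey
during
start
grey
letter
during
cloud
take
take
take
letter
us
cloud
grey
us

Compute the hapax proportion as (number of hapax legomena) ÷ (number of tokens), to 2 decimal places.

Frequencies: cloud:3, grey:3, take:3, during:2, letter:2, us:2, start:1
Hapax count = 1; token count = 16.
Ratio = 1 / 16 = 0.06

0.06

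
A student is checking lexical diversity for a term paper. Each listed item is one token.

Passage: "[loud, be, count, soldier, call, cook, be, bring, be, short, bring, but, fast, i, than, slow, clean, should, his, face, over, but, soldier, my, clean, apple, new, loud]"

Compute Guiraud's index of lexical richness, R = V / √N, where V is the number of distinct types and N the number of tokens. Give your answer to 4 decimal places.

3.9686

N = 28, V = 21.
√N = 5.291503
R = 21 / 5.291503 = 3.9686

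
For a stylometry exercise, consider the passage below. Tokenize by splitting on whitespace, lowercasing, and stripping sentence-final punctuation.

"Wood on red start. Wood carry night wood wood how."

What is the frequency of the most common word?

Frequencies: wood:4, on:1, red:1, start:1, carry:1, night:1, how:1
Most common: 'wood' with frequency 4.

4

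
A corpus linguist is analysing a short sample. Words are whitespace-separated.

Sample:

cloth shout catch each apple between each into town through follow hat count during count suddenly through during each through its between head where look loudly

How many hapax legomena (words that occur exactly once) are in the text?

Frequencies: each:3, through:3, between:2, count:2, during:2, cloth:1, shout:1, catch:1, apple:1, into:1, town:1, follow:1, hat:1, suddenly:1, its:1, head:1, where:1, look:1, loudly:1
Hapax (freq=1): apple, catch, cloth, follow, hat, head, into, its, look, loudly, shout, suddenly, town, where

14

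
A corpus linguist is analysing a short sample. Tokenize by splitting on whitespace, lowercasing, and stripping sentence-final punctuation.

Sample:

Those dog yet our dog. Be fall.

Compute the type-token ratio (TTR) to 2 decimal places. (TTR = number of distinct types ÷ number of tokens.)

N = 7 tokens, V = 6 types.
TTR = V / N = 6 / 7 = 0.86

0.86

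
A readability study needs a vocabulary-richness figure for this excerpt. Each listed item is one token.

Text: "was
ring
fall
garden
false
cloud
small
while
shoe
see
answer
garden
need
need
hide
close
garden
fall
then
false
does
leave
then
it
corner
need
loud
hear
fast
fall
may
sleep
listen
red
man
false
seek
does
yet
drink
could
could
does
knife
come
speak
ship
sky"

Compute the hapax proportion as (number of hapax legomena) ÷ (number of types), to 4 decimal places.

0.8056

Frequencies: fall:3, garden:3, false:3, need:3, does:3, then:2, could:2, was:1, ring:1, cloud:1, small:1, while:1, shoe:1, see:1, answer:1, hide:1, close:1, leave:1, it:1, corner:1, … (16 more, each freq 1)
Hapax count = 29; type count = 36.
Ratio = 29 / 36 = 0.8056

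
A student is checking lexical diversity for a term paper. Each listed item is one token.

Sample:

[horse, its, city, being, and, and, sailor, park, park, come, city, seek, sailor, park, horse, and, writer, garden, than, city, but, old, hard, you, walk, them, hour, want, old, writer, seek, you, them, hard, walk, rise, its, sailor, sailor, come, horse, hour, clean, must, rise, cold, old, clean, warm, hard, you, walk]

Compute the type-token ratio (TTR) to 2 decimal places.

0.48

N = 52 tokens, V = 25 types.
TTR = V / N = 25 / 52 = 0.48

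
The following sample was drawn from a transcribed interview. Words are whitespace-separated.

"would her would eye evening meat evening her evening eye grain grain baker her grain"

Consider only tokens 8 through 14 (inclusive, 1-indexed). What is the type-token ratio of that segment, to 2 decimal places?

0.71

Segment tokens 8–14: her, evening, eye, grain, grain, baker, her
Segment N = 7, segment V = 5.
TTR = 5 / 7 = 0.71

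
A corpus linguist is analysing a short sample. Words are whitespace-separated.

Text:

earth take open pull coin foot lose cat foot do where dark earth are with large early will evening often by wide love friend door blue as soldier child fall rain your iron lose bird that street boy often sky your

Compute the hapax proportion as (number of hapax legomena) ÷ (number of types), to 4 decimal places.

0.8611

Frequencies: earth:2, foot:2, lose:2, often:2, your:2, take:1, open:1, pull:1, coin:1, cat:1, do:1, where:1, dark:1, are:1, with:1, large:1, early:1, will:1, evening:1, by:1, … (16 more, each freq 1)
Hapax count = 31; type count = 36.
Ratio = 31 / 36 = 0.8611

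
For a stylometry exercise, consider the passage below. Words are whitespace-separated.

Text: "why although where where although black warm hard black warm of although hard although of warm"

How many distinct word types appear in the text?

7

Distinct types: {although, black, hard, of, warm, where, why}
V = 7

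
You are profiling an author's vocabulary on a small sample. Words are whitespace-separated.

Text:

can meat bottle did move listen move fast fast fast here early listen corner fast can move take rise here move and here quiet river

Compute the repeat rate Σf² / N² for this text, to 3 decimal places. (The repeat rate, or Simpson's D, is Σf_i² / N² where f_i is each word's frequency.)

0.094

Frequencies: move:4, fast:4, here:3, can:2, listen:2, meat:1, bottle:1, did:1, early:1, corner:1, take:1, rise:1, and:1, quiet:1, river:1
Σf² = 59; N² = 625
Repeat rate = 59 / 625 = 0.094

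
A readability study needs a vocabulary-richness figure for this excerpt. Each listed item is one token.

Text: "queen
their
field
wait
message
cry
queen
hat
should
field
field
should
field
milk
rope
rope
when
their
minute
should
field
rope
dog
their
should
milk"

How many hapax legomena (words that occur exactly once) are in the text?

7

Frequencies: field:5, should:4, their:3, rope:3, queen:2, milk:2, wait:1, message:1, cry:1, hat:1, when:1, minute:1, dog:1
Hapax (freq=1): cry, dog, hat, message, minute, wait, when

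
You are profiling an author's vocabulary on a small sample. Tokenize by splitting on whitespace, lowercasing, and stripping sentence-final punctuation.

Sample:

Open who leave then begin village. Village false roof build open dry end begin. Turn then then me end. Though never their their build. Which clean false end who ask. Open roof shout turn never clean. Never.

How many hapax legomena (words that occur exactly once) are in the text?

7

Frequencies: open:3, then:3, end:3, never:3, who:2, begin:2, village:2, false:2, roof:2, build:2, turn:2, their:2, clean:2, leave:1, dry:1, me:1, though:1, which:1, ask:1, shout:1
Hapax (freq=1): ask, dry, leave, me, shout, though, which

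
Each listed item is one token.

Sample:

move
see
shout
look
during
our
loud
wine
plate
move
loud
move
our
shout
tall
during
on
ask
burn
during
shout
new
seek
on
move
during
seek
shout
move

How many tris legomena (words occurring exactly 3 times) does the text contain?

0

Frequencies: move:5, shout:4, during:4, our:2, loud:2, on:2, seek:2, see:1, look:1, wine:1, plate:1, tall:1, ask:1, burn:1, new:1
Words with frequency 3: (none)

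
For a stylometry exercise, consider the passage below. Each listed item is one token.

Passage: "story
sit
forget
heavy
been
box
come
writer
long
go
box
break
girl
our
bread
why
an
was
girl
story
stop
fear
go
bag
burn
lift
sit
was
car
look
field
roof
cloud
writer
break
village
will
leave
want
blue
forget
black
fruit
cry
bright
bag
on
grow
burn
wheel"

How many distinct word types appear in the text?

39

Distinct types: {an, bag, been, black, blue, box, bread, break, bright, burn, car, cloud, come, cry, fear, field, forget, fruit, girl, go, grow, heavy, leave, lift, long, look, on, our, roof, sit, stop, story, village, want, was, wheel, why, will, writer}
V = 39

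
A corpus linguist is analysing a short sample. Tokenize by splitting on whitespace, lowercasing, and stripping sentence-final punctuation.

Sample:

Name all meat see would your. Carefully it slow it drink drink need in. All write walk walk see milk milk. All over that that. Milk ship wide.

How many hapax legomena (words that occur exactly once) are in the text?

12

Frequencies: all:3, milk:3, see:2, it:2, drink:2, walk:2, that:2, name:1, meat:1, would:1, your:1, carefully:1, slow:1, need:1, in:1, write:1, over:1, ship:1, wide:1
Hapax (freq=1): carefully, in, meat, name, need, over, ship, slow, wide, would, write, your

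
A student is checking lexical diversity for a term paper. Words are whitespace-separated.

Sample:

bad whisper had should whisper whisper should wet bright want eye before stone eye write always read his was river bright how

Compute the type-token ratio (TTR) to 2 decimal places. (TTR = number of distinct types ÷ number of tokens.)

N = 22 tokens, V = 17 types.
TTR = V / N = 17 / 22 = 0.77

0.77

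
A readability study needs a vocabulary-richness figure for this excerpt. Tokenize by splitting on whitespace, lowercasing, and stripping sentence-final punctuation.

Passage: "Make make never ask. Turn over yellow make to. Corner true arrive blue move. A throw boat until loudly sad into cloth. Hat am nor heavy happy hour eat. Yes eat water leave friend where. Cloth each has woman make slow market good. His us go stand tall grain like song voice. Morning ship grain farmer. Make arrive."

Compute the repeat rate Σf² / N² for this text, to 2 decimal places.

0.03

Frequencies: make:5, arrive:2, cloth:2, eat:2, grain:2, never:1, ask:1, turn:1, over:1, yellow:1, to:1, corner:1, true:1, blue:1, move:1, a:1, throw:1, boat:1, until:1, loudly:1, … (30 more, each freq 1)
Σf² = 86; N² = 3364
Repeat rate = 86 / 3364 = 0.03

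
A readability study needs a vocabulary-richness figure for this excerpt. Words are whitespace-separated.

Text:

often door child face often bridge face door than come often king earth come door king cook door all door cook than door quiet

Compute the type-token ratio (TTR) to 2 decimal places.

0.50

N = 24 tokens, V = 12 types.
TTR = V / N = 12 / 24 = 0.50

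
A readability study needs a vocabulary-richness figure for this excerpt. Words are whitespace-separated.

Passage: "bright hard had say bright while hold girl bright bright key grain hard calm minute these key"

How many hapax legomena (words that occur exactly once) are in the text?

Frequencies: bright:4, hard:2, key:2, had:1, say:1, while:1, hold:1, girl:1, grain:1, calm:1, minute:1, these:1
Hapax (freq=1): calm, girl, grain, had, hold, minute, say, these, while

9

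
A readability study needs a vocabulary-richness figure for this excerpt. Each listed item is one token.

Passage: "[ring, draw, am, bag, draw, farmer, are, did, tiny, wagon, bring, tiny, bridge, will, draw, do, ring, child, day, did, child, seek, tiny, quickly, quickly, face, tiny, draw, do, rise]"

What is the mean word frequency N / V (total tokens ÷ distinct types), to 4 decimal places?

1.5789

N = 30 tokens, V = 19 types.
Mean frequency = N / V = 30 / 19 = 1.5789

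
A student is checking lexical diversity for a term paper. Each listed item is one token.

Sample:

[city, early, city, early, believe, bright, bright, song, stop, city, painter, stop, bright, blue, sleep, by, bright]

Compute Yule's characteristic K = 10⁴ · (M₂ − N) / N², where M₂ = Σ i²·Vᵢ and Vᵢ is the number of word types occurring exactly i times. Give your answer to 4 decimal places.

761.2457

Frequencies: bright:4, city:3, early:2, stop:2, believe:1, song:1, painter:1, blue:1, sleep:1, by:1
N = 17. Frequency spectrum: V_1=6, V_2=2, V_3=1, V_4=1
M₂ = 1²·6 + 2²·2 + 3²·1 + 4²·1 = 39
K = 10000 × (39 − 17) / 17² = 761.2457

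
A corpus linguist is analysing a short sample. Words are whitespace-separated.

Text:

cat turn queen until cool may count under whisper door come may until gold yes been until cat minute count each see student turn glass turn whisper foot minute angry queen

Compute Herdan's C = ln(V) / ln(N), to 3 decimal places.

N = 31, V = 21.
ln(V) = 3.044522, ln(N) = 3.433987
C = 3.044522 / 3.433987 = 0.887

0.887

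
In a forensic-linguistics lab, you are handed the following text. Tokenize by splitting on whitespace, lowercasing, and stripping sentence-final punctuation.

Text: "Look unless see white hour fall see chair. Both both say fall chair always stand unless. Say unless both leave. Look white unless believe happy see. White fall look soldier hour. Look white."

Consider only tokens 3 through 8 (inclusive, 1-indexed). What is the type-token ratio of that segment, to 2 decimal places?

0.83

Segment tokens 3–8: see, white, hour, fall, see, chair
Segment N = 6, segment V = 5.
TTR = 5 / 6 = 0.83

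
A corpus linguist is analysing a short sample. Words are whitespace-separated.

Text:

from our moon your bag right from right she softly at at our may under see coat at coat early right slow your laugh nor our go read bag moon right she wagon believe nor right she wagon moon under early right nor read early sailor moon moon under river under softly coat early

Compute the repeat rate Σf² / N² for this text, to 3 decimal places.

Frequencies: right:6, moon:5, under:4, early:4, our:3, she:3, at:3, coat:3, nor:3, from:2, your:2, bag:2, softly:2, read:2, wagon:2, may:1, see:1, slow:1, laugh:1, go:1, … (3 more, each freq 1)
Σf² = 170; N² = 2916
Repeat rate = 170 / 2916 = 0.058

0.058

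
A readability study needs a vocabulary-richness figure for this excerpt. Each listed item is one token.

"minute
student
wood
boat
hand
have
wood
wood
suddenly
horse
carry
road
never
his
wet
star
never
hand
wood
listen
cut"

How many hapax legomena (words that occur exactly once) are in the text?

Frequencies: wood:4, hand:2, never:2, minute:1, student:1, boat:1, have:1, suddenly:1, horse:1, carry:1, road:1, his:1, wet:1, star:1, listen:1, cut:1
Hapax (freq=1): boat, carry, cut, have, his, horse, listen, minute, road, star, student, suddenly, wet

13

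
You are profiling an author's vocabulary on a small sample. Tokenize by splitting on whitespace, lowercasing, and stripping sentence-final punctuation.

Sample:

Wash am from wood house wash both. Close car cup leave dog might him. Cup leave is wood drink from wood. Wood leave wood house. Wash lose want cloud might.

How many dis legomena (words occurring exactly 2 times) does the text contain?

Frequencies: wood:5, wash:3, leave:3, from:2, house:2, cup:2, might:2, am:1, both:1, close:1, car:1, dog:1, him:1, is:1, drink:1, lose:1, want:1, cloud:1
Words with frequency 2: cup, from, house, might

4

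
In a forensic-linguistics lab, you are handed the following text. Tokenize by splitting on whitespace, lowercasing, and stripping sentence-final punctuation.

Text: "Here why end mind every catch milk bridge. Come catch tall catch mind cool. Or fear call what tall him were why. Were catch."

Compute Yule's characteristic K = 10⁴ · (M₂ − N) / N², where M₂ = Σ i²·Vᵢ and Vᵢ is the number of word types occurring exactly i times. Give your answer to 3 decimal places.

Frequencies: catch:4, why:2, mind:2, tall:2, were:2, here:1, end:1, every:1, milk:1, bridge:1, come:1, cool:1, or:1, fear:1, call:1, what:1, him:1
N = 24. Frequency spectrum: V_1=12, V_2=4, V_4=1
M₂ = 1²·12 + 2²·4 + 4²·1 = 44
K = 10000 × (44 − 24) / 24² = 347.222

347.222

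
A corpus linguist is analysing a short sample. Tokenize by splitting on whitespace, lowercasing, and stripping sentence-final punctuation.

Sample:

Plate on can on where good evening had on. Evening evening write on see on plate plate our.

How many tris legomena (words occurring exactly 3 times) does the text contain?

2

Frequencies: on:5, plate:3, evening:3, can:1, where:1, good:1, had:1, write:1, see:1, our:1
Words with frequency 3: evening, plate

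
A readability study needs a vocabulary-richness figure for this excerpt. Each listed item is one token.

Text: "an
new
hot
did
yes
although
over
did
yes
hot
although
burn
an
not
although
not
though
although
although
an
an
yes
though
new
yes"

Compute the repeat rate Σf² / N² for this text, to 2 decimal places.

Frequencies: although:5, an:4, yes:4, new:2, hot:2, did:2, not:2, though:2, over:1, burn:1
Σf² = 79; N² = 625
Repeat rate = 79 / 625 = 0.13

0.13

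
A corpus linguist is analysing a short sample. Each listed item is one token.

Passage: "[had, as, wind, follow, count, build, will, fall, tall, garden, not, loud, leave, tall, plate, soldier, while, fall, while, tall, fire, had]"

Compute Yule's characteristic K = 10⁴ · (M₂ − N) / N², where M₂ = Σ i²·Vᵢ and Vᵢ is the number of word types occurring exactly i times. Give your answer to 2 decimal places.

247.93

Frequencies: tall:3, had:2, fall:2, while:2, as:1, wind:1, follow:1, count:1, build:1, will:1, garden:1, not:1, loud:1, leave:1, plate:1, soldier:1, fire:1
N = 22. Frequency spectrum: V_1=13, V_2=3, V_3=1
M₂ = 1²·13 + 2²·3 + 3²·1 = 34
K = 10000 × (34 − 22) / 22² = 247.93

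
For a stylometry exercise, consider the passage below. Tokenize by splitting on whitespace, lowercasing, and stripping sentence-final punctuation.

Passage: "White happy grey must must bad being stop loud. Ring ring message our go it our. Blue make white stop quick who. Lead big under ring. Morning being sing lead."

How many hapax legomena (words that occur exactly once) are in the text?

15

Frequencies: ring:3, white:2, must:2, being:2, stop:2, our:2, lead:2, happy:1, grey:1, bad:1, loud:1, message:1, go:1, it:1, blue:1, make:1, quick:1, who:1, big:1, under:1, … (2 more, each freq 1)
Hapax (freq=1): bad, big, blue, go, grey, happy, it, loud, make, message, morning, quick, sing, under, who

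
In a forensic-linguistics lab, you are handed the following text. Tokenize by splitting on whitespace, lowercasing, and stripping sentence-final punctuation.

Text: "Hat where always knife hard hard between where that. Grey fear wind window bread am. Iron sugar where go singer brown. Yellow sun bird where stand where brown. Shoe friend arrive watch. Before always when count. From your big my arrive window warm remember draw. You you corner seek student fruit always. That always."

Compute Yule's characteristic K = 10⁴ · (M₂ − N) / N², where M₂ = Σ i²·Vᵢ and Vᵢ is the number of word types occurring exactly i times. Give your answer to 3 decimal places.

150.892

Frequencies: where:5, always:4, hard:2, that:2, window:2, brown:2, arrive:2, you:2, hat:1, knife:1, between:1, grey:1, fear:1, wind:1, bread:1, am:1, iron:1, sugar:1, go:1, singer:1, … (21 more, each freq 1)
N = 54. Frequency spectrum: V_1=33, V_2=6, V_4=1, V_5=1
M₂ = 1²·33 + 2²·6 + 4²·1 + 5²·1 = 98
K = 10000 × (98 − 54) / 54² = 150.892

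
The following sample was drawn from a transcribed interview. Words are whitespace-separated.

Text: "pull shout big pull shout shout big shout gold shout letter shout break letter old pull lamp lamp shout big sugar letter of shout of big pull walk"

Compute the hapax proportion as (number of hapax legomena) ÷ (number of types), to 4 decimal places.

0.4545

Frequencies: shout:8, pull:4, big:4, letter:3, lamp:2, of:2, gold:1, break:1, old:1, sugar:1, walk:1
Hapax count = 5; type count = 11.
Ratio = 5 / 11 = 0.4545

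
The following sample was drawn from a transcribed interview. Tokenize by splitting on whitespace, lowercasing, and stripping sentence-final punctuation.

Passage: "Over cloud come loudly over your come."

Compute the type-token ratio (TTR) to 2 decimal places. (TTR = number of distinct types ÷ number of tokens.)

0.71

N = 7 tokens, V = 5 types.
TTR = V / N = 5 / 7 = 0.71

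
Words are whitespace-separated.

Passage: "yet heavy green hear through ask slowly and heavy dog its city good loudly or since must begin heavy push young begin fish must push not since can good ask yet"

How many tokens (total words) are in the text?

31

Tokens: yet, heavy, green, hear, through, ask, slowly, and, heavy, dog, its, city, good, loudly, or, since, must, begin, heavy, push, young, begin, fish, must, push, not, since, can, good, ask, yet
N = 31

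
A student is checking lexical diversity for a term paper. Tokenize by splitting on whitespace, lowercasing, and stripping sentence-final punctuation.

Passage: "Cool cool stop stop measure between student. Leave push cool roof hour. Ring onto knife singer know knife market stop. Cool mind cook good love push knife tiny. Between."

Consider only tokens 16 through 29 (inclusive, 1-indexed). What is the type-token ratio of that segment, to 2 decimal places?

Segment tokens 16–29: singer, know, knife, market, stop, cool, mind, cook, good, love, push, knife, tiny, between
Segment N = 14, segment V = 13.
TTR = 13 / 14 = 0.93

0.93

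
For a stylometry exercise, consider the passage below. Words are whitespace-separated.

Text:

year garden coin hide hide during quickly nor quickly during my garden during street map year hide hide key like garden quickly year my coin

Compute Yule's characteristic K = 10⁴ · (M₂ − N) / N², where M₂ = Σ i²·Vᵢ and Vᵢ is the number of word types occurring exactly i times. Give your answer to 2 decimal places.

640.00

Frequencies: hide:4, year:3, garden:3, during:3, quickly:3, coin:2, my:2, nor:1, street:1, map:1, key:1, like:1
N = 25. Frequency spectrum: V_1=5, V_2=2, V_3=4, V_4=1
M₂ = 1²·5 + 2²·2 + 3²·4 + 4²·1 = 65
K = 10000 × (65 − 25) / 25² = 640.00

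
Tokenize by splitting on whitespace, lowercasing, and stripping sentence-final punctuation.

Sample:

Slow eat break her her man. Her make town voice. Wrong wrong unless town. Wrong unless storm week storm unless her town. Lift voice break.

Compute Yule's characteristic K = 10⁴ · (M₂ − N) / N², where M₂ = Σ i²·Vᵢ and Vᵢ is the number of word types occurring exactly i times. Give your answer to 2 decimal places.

Frequencies: her:4, town:3, wrong:3, unless:3, break:2, voice:2, storm:2, slow:1, eat:1, man:1, make:1, week:1, lift:1
N = 25. Frequency spectrum: V_1=6, V_2=3, V_3=3, V_4=1
M₂ = 1²·6 + 2²·3 + 3²·3 + 4²·1 = 61
K = 10000 × (61 − 25) / 25² = 576.00

576.00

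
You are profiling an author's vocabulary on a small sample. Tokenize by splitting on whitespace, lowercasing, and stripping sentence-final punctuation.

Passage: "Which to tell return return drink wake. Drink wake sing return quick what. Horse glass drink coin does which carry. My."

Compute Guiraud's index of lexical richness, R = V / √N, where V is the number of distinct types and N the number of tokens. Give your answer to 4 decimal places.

3.2733

N = 21, V = 15.
√N = 4.582576
R = 15 / 4.582576 = 3.2733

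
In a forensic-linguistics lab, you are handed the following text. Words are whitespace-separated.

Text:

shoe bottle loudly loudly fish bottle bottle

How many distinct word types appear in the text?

Distinct types: {bottle, fish, loudly, shoe}
V = 4

4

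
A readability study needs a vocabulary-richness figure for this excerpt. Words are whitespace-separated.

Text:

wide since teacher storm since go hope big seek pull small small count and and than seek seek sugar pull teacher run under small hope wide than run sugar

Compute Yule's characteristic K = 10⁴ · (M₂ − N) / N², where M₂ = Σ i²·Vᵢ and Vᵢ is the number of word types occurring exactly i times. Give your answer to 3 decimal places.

Frequencies: seek:3, small:3, wide:2, since:2, teacher:2, hope:2, pull:2, and:2, than:2, sugar:2, run:2, storm:1, go:1, big:1, count:1, under:1
N = 29. Frequency spectrum: V_1=5, V_2=9, V_3=2
M₂ = 1²·5 + 2²·9 + 3²·2 = 59
K = 10000 × (59 − 29) / 29² = 356.718

356.718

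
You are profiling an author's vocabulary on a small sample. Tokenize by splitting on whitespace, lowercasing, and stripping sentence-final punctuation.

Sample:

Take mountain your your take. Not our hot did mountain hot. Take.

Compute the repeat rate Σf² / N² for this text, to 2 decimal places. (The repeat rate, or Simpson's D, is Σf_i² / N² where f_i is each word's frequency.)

Frequencies: take:3, mountain:2, your:2, hot:2, not:1, our:1, did:1
Σf² = 24; N² = 144
Repeat rate = 24 / 144 = 0.17

0.17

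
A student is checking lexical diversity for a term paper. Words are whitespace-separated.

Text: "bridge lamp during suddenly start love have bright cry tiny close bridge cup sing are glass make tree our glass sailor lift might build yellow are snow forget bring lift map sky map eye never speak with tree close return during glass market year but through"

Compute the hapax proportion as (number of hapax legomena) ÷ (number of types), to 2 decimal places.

0.78

Frequencies: glass:3, bridge:2, during:2, close:2, are:2, tree:2, lift:2, map:2, lamp:1, suddenly:1, start:1, love:1, have:1, bright:1, cry:1, tiny:1, cup:1, sing:1, make:1, our:1, … (17 more, each freq 1)
Hapax count = 29; type count = 37.
Ratio = 29 / 37 = 0.78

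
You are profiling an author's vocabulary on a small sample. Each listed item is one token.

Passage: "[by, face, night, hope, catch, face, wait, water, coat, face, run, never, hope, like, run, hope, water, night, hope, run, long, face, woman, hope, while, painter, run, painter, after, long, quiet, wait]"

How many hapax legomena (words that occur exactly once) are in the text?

9

Frequencies: hope:5, face:4, run:4, night:2, wait:2, water:2, long:2, painter:2, by:1, catch:1, coat:1, never:1, like:1, woman:1, while:1, after:1, quiet:1
Hapax (freq=1): after, by, catch, coat, like, never, quiet, while, woman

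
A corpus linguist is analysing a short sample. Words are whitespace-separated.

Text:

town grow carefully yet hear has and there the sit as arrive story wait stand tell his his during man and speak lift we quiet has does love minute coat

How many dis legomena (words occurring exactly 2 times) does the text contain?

3

Frequencies: has:2, and:2, his:2, town:1, grow:1, carefully:1, yet:1, hear:1, there:1, the:1, sit:1, as:1, arrive:1, story:1, wait:1, stand:1, tell:1, during:1, man:1, speak:1, … (7 more, each freq 1)
Words with frequency 2: and, has, his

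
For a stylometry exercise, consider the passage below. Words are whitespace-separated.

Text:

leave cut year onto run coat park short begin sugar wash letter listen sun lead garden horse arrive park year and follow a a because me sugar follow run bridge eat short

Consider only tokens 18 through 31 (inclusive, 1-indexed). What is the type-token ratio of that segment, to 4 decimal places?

0.8571

Segment tokens 18–31: arrive, park, year, and, follow, a, a, because, me, sugar, follow, run, bridge, eat
Segment N = 14, segment V = 12.
TTR = 12 / 14 = 0.8571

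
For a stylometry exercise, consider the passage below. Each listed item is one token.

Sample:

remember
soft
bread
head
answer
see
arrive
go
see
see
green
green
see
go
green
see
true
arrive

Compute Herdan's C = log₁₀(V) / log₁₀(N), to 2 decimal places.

0.80

N = 18, V = 10.
log₁₀(V) = 1.000000, log₁₀(N) = 1.255273
C = 1.000000 / 1.255273 = 0.80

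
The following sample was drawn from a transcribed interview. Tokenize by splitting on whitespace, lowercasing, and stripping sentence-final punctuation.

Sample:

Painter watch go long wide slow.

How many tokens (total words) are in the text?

Tokens: painter, watch, go, long, wide, slow
N = 6

6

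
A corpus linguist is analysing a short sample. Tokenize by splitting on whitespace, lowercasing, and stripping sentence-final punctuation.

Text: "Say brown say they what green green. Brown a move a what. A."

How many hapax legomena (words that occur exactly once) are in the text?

Frequencies: a:3, say:2, brown:2, what:2, green:2, they:1, move:1
Hapax (freq=1): move, they

2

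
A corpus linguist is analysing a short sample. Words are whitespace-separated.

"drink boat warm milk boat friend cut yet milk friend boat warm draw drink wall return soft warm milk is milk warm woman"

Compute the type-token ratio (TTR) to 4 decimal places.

0.5652

N = 23 tokens, V = 13 types.
TTR = V / N = 13 / 23 = 0.5652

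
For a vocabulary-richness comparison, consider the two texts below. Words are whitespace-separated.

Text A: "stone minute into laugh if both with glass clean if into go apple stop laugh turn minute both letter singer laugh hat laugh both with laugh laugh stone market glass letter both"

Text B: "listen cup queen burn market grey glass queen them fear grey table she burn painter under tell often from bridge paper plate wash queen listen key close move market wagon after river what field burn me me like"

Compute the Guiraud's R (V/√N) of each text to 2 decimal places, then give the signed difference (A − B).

A: V=17, N=32, R=3.01
B: V=30, N=38, R=4.87
Difference = 3.01 − 4.87 = -1.86

-1.86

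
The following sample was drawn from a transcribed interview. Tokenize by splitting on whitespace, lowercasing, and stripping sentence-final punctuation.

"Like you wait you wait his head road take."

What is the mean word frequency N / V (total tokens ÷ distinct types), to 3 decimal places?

1.286

N = 9 tokens, V = 7 types.
Mean frequency = N / V = 9 / 7 = 1.286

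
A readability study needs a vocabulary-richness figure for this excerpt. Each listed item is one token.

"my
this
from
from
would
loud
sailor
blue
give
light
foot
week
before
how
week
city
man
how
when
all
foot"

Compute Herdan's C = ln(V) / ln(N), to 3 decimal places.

N = 21, V = 17.
ln(V) = 2.833213, ln(N) = 3.044522
C = 2.833213 / 3.044522 = 0.931

0.931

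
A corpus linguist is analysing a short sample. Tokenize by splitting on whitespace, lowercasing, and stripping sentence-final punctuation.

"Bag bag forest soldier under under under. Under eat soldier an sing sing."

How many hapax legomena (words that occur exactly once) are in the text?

Frequencies: under:4, bag:2, soldier:2, sing:2, forest:1, eat:1, an:1
Hapax (freq=1): an, eat, forest

3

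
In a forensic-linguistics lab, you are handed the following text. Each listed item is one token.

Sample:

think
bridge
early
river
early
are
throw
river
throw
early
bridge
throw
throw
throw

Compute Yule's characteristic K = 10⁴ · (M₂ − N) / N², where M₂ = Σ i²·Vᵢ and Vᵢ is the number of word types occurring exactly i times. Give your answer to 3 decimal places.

1530.612

Frequencies: throw:5, early:3, bridge:2, river:2, think:1, are:1
N = 14. Frequency spectrum: V_1=2, V_2=2, V_3=1, V_5=1
M₂ = 1²·2 + 2²·2 + 3²·1 + 5²·1 = 44
K = 10000 × (44 − 14) / 14² = 1530.612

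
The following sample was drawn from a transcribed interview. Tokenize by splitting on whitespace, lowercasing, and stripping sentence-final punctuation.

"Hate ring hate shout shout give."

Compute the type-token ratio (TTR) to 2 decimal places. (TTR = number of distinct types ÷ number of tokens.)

N = 6 tokens, V = 4 types.
TTR = V / N = 4 / 6 = 0.67

0.67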